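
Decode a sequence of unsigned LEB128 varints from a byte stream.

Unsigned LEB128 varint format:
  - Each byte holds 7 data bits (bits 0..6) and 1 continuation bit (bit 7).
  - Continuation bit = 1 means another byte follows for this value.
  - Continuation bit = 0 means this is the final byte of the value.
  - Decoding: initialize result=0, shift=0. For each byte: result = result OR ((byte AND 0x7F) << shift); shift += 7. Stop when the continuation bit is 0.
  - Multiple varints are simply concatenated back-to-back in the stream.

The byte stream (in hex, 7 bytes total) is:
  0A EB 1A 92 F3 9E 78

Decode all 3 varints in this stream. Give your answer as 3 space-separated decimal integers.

Answer: 10 3435 252164498

Derivation:
  byte[0]=0x0A cont=0 payload=0x0A=10: acc |= 10<<0 -> acc=10 shift=7 [end]
Varint 1: bytes[0:1] = 0A -> value 10 (1 byte(s))
  byte[1]=0xEB cont=1 payload=0x6B=107: acc |= 107<<0 -> acc=107 shift=7
  byte[2]=0x1A cont=0 payload=0x1A=26: acc |= 26<<7 -> acc=3435 shift=14 [end]
Varint 2: bytes[1:3] = EB 1A -> value 3435 (2 byte(s))
  byte[3]=0x92 cont=1 payload=0x12=18: acc |= 18<<0 -> acc=18 shift=7
  byte[4]=0xF3 cont=1 payload=0x73=115: acc |= 115<<7 -> acc=14738 shift=14
  byte[5]=0x9E cont=1 payload=0x1E=30: acc |= 30<<14 -> acc=506258 shift=21
  byte[6]=0x78 cont=0 payload=0x78=120: acc |= 120<<21 -> acc=252164498 shift=28 [end]
Varint 3: bytes[3:7] = 92 F3 9E 78 -> value 252164498 (4 byte(s))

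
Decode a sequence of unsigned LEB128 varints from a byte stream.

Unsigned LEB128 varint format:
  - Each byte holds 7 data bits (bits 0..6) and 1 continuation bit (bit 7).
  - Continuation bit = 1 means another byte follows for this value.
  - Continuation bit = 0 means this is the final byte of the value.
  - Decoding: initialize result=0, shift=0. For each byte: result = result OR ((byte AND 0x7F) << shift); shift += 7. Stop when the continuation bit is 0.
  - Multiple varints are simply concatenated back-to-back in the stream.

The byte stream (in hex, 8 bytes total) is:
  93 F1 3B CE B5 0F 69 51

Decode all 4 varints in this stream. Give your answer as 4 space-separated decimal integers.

  byte[0]=0x93 cont=1 payload=0x13=19: acc |= 19<<0 -> acc=19 shift=7
  byte[1]=0xF1 cont=1 payload=0x71=113: acc |= 113<<7 -> acc=14483 shift=14
  byte[2]=0x3B cont=0 payload=0x3B=59: acc |= 59<<14 -> acc=981139 shift=21 [end]
Varint 1: bytes[0:3] = 93 F1 3B -> value 981139 (3 byte(s))
  byte[3]=0xCE cont=1 payload=0x4E=78: acc |= 78<<0 -> acc=78 shift=7
  byte[4]=0xB5 cont=1 payload=0x35=53: acc |= 53<<7 -> acc=6862 shift=14
  byte[5]=0x0F cont=0 payload=0x0F=15: acc |= 15<<14 -> acc=252622 shift=21 [end]
Varint 2: bytes[3:6] = CE B5 0F -> value 252622 (3 byte(s))
  byte[6]=0x69 cont=0 payload=0x69=105: acc |= 105<<0 -> acc=105 shift=7 [end]
Varint 3: bytes[6:7] = 69 -> value 105 (1 byte(s))
  byte[7]=0x51 cont=0 payload=0x51=81: acc |= 81<<0 -> acc=81 shift=7 [end]
Varint 4: bytes[7:8] = 51 -> value 81 (1 byte(s))

Answer: 981139 252622 105 81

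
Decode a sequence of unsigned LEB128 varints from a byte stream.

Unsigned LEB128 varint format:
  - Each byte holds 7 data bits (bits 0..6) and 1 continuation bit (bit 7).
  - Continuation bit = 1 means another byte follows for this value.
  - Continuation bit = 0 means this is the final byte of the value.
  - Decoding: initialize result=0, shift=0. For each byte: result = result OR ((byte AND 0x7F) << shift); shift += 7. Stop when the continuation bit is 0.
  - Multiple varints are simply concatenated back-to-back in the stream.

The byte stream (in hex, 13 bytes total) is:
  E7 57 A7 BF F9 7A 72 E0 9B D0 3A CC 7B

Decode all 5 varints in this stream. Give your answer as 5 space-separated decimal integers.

  byte[0]=0xE7 cont=1 payload=0x67=103: acc |= 103<<0 -> acc=103 shift=7
  byte[1]=0x57 cont=0 payload=0x57=87: acc |= 87<<7 -> acc=11239 shift=14 [end]
Varint 1: bytes[0:2] = E7 57 -> value 11239 (2 byte(s))
  byte[2]=0xA7 cont=1 payload=0x27=39: acc |= 39<<0 -> acc=39 shift=7
  byte[3]=0xBF cont=1 payload=0x3F=63: acc |= 63<<7 -> acc=8103 shift=14
  byte[4]=0xF9 cont=1 payload=0x79=121: acc |= 121<<14 -> acc=1990567 shift=21
  byte[5]=0x7A cont=0 payload=0x7A=122: acc |= 122<<21 -> acc=257843111 shift=28 [end]
Varint 2: bytes[2:6] = A7 BF F9 7A -> value 257843111 (4 byte(s))
  byte[6]=0x72 cont=0 payload=0x72=114: acc |= 114<<0 -> acc=114 shift=7 [end]
Varint 3: bytes[6:7] = 72 -> value 114 (1 byte(s))
  byte[7]=0xE0 cont=1 payload=0x60=96: acc |= 96<<0 -> acc=96 shift=7
  byte[8]=0x9B cont=1 payload=0x1B=27: acc |= 27<<7 -> acc=3552 shift=14
  byte[9]=0xD0 cont=1 payload=0x50=80: acc |= 80<<14 -> acc=1314272 shift=21
  byte[10]=0x3A cont=0 payload=0x3A=58: acc |= 58<<21 -> acc=122949088 shift=28 [end]
Varint 4: bytes[7:11] = E0 9B D0 3A -> value 122949088 (4 byte(s))
  byte[11]=0xCC cont=1 payload=0x4C=76: acc |= 76<<0 -> acc=76 shift=7
  byte[12]=0x7B cont=0 payload=0x7B=123: acc |= 123<<7 -> acc=15820 shift=14 [end]
Varint 5: bytes[11:13] = CC 7B -> value 15820 (2 byte(s))

Answer: 11239 257843111 114 122949088 15820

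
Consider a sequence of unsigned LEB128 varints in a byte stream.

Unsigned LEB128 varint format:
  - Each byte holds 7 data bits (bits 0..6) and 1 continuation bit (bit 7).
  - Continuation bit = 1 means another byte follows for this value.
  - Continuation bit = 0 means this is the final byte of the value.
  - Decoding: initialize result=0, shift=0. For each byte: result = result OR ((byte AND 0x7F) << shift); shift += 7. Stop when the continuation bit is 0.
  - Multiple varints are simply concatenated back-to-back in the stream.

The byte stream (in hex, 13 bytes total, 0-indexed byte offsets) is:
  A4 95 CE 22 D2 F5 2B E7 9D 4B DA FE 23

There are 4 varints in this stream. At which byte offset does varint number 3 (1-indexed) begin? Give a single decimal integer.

  byte[0]=0xA4 cont=1 payload=0x24=36: acc |= 36<<0 -> acc=36 shift=7
  byte[1]=0x95 cont=1 payload=0x15=21: acc |= 21<<7 -> acc=2724 shift=14
  byte[2]=0xCE cont=1 payload=0x4E=78: acc |= 78<<14 -> acc=1280676 shift=21
  byte[3]=0x22 cont=0 payload=0x22=34: acc |= 34<<21 -> acc=72583844 shift=28 [end]
Varint 1: bytes[0:4] = A4 95 CE 22 -> value 72583844 (4 byte(s))
  byte[4]=0xD2 cont=1 payload=0x52=82: acc |= 82<<0 -> acc=82 shift=7
  byte[5]=0xF5 cont=1 payload=0x75=117: acc |= 117<<7 -> acc=15058 shift=14
  byte[6]=0x2B cont=0 payload=0x2B=43: acc |= 43<<14 -> acc=719570 shift=21 [end]
Varint 2: bytes[4:7] = D2 F5 2B -> value 719570 (3 byte(s))
  byte[7]=0xE7 cont=1 payload=0x67=103: acc |= 103<<0 -> acc=103 shift=7
  byte[8]=0x9D cont=1 payload=0x1D=29: acc |= 29<<7 -> acc=3815 shift=14
  byte[9]=0x4B cont=0 payload=0x4B=75: acc |= 75<<14 -> acc=1232615 shift=21 [end]
Varint 3: bytes[7:10] = E7 9D 4B -> value 1232615 (3 byte(s))
  byte[10]=0xDA cont=1 payload=0x5A=90: acc |= 90<<0 -> acc=90 shift=7
  byte[11]=0xFE cont=1 payload=0x7E=126: acc |= 126<<7 -> acc=16218 shift=14
  byte[12]=0x23 cont=0 payload=0x23=35: acc |= 35<<14 -> acc=589658 shift=21 [end]
Varint 4: bytes[10:13] = DA FE 23 -> value 589658 (3 byte(s))

Answer: 7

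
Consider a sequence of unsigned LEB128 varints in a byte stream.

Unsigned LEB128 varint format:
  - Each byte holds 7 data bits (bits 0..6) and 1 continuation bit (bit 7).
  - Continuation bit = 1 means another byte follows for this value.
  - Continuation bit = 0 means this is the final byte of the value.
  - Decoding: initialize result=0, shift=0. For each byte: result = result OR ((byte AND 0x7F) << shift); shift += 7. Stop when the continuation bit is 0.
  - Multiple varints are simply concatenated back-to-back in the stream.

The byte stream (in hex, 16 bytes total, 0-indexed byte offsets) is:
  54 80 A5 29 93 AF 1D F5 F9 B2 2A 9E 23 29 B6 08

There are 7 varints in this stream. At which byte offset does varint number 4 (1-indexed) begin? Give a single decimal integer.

  byte[0]=0x54 cont=0 payload=0x54=84: acc |= 84<<0 -> acc=84 shift=7 [end]
Varint 1: bytes[0:1] = 54 -> value 84 (1 byte(s))
  byte[1]=0x80 cont=1 payload=0x00=0: acc |= 0<<0 -> acc=0 shift=7
  byte[2]=0xA5 cont=1 payload=0x25=37: acc |= 37<<7 -> acc=4736 shift=14
  byte[3]=0x29 cont=0 payload=0x29=41: acc |= 41<<14 -> acc=676480 shift=21 [end]
Varint 2: bytes[1:4] = 80 A5 29 -> value 676480 (3 byte(s))
  byte[4]=0x93 cont=1 payload=0x13=19: acc |= 19<<0 -> acc=19 shift=7
  byte[5]=0xAF cont=1 payload=0x2F=47: acc |= 47<<7 -> acc=6035 shift=14
  byte[6]=0x1D cont=0 payload=0x1D=29: acc |= 29<<14 -> acc=481171 shift=21 [end]
Varint 3: bytes[4:7] = 93 AF 1D -> value 481171 (3 byte(s))
  byte[7]=0xF5 cont=1 payload=0x75=117: acc |= 117<<0 -> acc=117 shift=7
  byte[8]=0xF9 cont=1 payload=0x79=121: acc |= 121<<7 -> acc=15605 shift=14
  byte[9]=0xB2 cont=1 payload=0x32=50: acc |= 50<<14 -> acc=834805 shift=21
  byte[10]=0x2A cont=0 payload=0x2A=42: acc |= 42<<21 -> acc=88915189 shift=28 [end]
Varint 4: bytes[7:11] = F5 F9 B2 2A -> value 88915189 (4 byte(s))
  byte[11]=0x9E cont=1 payload=0x1E=30: acc |= 30<<0 -> acc=30 shift=7
  byte[12]=0x23 cont=0 payload=0x23=35: acc |= 35<<7 -> acc=4510 shift=14 [end]
Varint 5: bytes[11:13] = 9E 23 -> value 4510 (2 byte(s))
  byte[13]=0x29 cont=0 payload=0x29=41: acc |= 41<<0 -> acc=41 shift=7 [end]
Varint 6: bytes[13:14] = 29 -> value 41 (1 byte(s))
  byte[14]=0xB6 cont=1 payload=0x36=54: acc |= 54<<0 -> acc=54 shift=7
  byte[15]=0x08 cont=0 payload=0x08=8: acc |= 8<<7 -> acc=1078 shift=14 [end]
Varint 7: bytes[14:16] = B6 08 -> value 1078 (2 byte(s))

Answer: 7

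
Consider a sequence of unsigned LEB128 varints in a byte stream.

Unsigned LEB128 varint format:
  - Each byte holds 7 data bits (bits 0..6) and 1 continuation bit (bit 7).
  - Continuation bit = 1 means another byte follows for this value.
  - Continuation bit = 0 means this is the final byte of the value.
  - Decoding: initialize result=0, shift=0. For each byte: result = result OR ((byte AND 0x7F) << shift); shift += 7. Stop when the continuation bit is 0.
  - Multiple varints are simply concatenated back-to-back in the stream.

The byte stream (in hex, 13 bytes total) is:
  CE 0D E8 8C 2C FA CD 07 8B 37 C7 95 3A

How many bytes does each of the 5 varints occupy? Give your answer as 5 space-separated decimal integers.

  byte[0]=0xCE cont=1 payload=0x4E=78: acc |= 78<<0 -> acc=78 shift=7
  byte[1]=0x0D cont=0 payload=0x0D=13: acc |= 13<<7 -> acc=1742 shift=14 [end]
Varint 1: bytes[0:2] = CE 0D -> value 1742 (2 byte(s))
  byte[2]=0xE8 cont=1 payload=0x68=104: acc |= 104<<0 -> acc=104 shift=7
  byte[3]=0x8C cont=1 payload=0x0C=12: acc |= 12<<7 -> acc=1640 shift=14
  byte[4]=0x2C cont=0 payload=0x2C=44: acc |= 44<<14 -> acc=722536 shift=21 [end]
Varint 2: bytes[2:5] = E8 8C 2C -> value 722536 (3 byte(s))
  byte[5]=0xFA cont=1 payload=0x7A=122: acc |= 122<<0 -> acc=122 shift=7
  byte[6]=0xCD cont=1 payload=0x4D=77: acc |= 77<<7 -> acc=9978 shift=14
  byte[7]=0x07 cont=0 payload=0x07=7: acc |= 7<<14 -> acc=124666 shift=21 [end]
Varint 3: bytes[5:8] = FA CD 07 -> value 124666 (3 byte(s))
  byte[8]=0x8B cont=1 payload=0x0B=11: acc |= 11<<0 -> acc=11 shift=7
  byte[9]=0x37 cont=0 payload=0x37=55: acc |= 55<<7 -> acc=7051 shift=14 [end]
Varint 4: bytes[8:10] = 8B 37 -> value 7051 (2 byte(s))
  byte[10]=0xC7 cont=1 payload=0x47=71: acc |= 71<<0 -> acc=71 shift=7
  byte[11]=0x95 cont=1 payload=0x15=21: acc |= 21<<7 -> acc=2759 shift=14
  byte[12]=0x3A cont=0 payload=0x3A=58: acc |= 58<<14 -> acc=953031 shift=21 [end]
Varint 5: bytes[10:13] = C7 95 3A -> value 953031 (3 byte(s))

Answer: 2 3 3 2 3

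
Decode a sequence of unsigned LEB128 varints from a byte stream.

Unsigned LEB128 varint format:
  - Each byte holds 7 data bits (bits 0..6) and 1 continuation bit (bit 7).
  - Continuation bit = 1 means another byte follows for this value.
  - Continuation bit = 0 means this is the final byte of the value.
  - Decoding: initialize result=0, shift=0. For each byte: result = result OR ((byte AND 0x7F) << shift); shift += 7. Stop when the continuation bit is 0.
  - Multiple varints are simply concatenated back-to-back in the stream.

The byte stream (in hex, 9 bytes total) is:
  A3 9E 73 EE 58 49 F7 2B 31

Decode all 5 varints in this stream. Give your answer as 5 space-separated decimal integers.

  byte[0]=0xA3 cont=1 payload=0x23=35: acc |= 35<<0 -> acc=35 shift=7
  byte[1]=0x9E cont=1 payload=0x1E=30: acc |= 30<<7 -> acc=3875 shift=14
  byte[2]=0x73 cont=0 payload=0x73=115: acc |= 115<<14 -> acc=1888035 shift=21 [end]
Varint 1: bytes[0:3] = A3 9E 73 -> value 1888035 (3 byte(s))
  byte[3]=0xEE cont=1 payload=0x6E=110: acc |= 110<<0 -> acc=110 shift=7
  byte[4]=0x58 cont=0 payload=0x58=88: acc |= 88<<7 -> acc=11374 shift=14 [end]
Varint 2: bytes[3:5] = EE 58 -> value 11374 (2 byte(s))
  byte[5]=0x49 cont=0 payload=0x49=73: acc |= 73<<0 -> acc=73 shift=7 [end]
Varint 3: bytes[5:6] = 49 -> value 73 (1 byte(s))
  byte[6]=0xF7 cont=1 payload=0x77=119: acc |= 119<<0 -> acc=119 shift=7
  byte[7]=0x2B cont=0 payload=0x2B=43: acc |= 43<<7 -> acc=5623 shift=14 [end]
Varint 4: bytes[6:8] = F7 2B -> value 5623 (2 byte(s))
  byte[8]=0x31 cont=0 payload=0x31=49: acc |= 49<<0 -> acc=49 shift=7 [end]
Varint 5: bytes[8:9] = 31 -> value 49 (1 byte(s))

Answer: 1888035 11374 73 5623 49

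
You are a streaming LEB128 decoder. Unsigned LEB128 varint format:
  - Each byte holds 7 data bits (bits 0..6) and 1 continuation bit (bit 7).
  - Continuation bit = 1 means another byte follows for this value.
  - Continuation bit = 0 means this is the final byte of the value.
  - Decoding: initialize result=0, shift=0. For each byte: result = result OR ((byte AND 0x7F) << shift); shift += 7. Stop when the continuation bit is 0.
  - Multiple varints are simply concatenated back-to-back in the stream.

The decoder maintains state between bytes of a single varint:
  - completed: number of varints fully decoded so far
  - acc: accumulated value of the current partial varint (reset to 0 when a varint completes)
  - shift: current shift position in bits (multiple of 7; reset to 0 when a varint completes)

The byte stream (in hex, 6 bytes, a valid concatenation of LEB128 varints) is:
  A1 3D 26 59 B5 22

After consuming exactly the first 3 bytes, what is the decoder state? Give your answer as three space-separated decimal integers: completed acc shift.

byte[0]=0xA1 cont=1 payload=0x21: acc |= 33<<0 -> completed=0 acc=33 shift=7
byte[1]=0x3D cont=0 payload=0x3D: varint #1 complete (value=7841); reset -> completed=1 acc=0 shift=0
byte[2]=0x26 cont=0 payload=0x26: varint #2 complete (value=38); reset -> completed=2 acc=0 shift=0

Answer: 2 0 0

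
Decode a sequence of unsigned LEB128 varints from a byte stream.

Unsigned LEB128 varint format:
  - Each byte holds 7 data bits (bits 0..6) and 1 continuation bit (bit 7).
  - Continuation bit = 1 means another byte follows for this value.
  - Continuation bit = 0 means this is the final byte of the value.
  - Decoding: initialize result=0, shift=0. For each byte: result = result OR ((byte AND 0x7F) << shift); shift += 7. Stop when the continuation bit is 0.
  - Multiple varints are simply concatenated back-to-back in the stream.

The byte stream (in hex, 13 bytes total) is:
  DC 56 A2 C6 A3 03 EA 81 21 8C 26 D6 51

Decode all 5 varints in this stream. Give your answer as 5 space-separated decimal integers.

Answer: 11100 6873890 540906 4876 10454

Derivation:
  byte[0]=0xDC cont=1 payload=0x5C=92: acc |= 92<<0 -> acc=92 shift=7
  byte[1]=0x56 cont=0 payload=0x56=86: acc |= 86<<7 -> acc=11100 shift=14 [end]
Varint 1: bytes[0:2] = DC 56 -> value 11100 (2 byte(s))
  byte[2]=0xA2 cont=1 payload=0x22=34: acc |= 34<<0 -> acc=34 shift=7
  byte[3]=0xC6 cont=1 payload=0x46=70: acc |= 70<<7 -> acc=8994 shift=14
  byte[4]=0xA3 cont=1 payload=0x23=35: acc |= 35<<14 -> acc=582434 shift=21
  byte[5]=0x03 cont=0 payload=0x03=3: acc |= 3<<21 -> acc=6873890 shift=28 [end]
Varint 2: bytes[2:6] = A2 C6 A3 03 -> value 6873890 (4 byte(s))
  byte[6]=0xEA cont=1 payload=0x6A=106: acc |= 106<<0 -> acc=106 shift=7
  byte[7]=0x81 cont=1 payload=0x01=1: acc |= 1<<7 -> acc=234 shift=14
  byte[8]=0x21 cont=0 payload=0x21=33: acc |= 33<<14 -> acc=540906 shift=21 [end]
Varint 3: bytes[6:9] = EA 81 21 -> value 540906 (3 byte(s))
  byte[9]=0x8C cont=1 payload=0x0C=12: acc |= 12<<0 -> acc=12 shift=7
  byte[10]=0x26 cont=0 payload=0x26=38: acc |= 38<<7 -> acc=4876 shift=14 [end]
Varint 4: bytes[9:11] = 8C 26 -> value 4876 (2 byte(s))
  byte[11]=0xD6 cont=1 payload=0x56=86: acc |= 86<<0 -> acc=86 shift=7
  byte[12]=0x51 cont=0 payload=0x51=81: acc |= 81<<7 -> acc=10454 shift=14 [end]
Varint 5: bytes[11:13] = D6 51 -> value 10454 (2 byte(s))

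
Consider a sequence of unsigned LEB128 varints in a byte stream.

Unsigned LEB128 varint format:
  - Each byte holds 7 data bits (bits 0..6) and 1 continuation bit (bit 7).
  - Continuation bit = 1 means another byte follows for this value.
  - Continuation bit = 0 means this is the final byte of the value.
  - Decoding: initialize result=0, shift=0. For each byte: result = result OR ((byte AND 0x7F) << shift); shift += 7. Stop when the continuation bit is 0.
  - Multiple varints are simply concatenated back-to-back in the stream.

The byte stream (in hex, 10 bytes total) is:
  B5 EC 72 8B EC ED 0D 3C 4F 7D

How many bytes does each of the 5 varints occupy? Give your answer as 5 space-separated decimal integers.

Answer: 3 4 1 1 1

Derivation:
  byte[0]=0xB5 cont=1 payload=0x35=53: acc |= 53<<0 -> acc=53 shift=7
  byte[1]=0xEC cont=1 payload=0x6C=108: acc |= 108<<7 -> acc=13877 shift=14
  byte[2]=0x72 cont=0 payload=0x72=114: acc |= 114<<14 -> acc=1881653 shift=21 [end]
Varint 1: bytes[0:3] = B5 EC 72 -> value 1881653 (3 byte(s))
  byte[3]=0x8B cont=1 payload=0x0B=11: acc |= 11<<0 -> acc=11 shift=7
  byte[4]=0xEC cont=1 payload=0x6C=108: acc |= 108<<7 -> acc=13835 shift=14
  byte[5]=0xED cont=1 payload=0x6D=109: acc |= 109<<14 -> acc=1799691 shift=21
  byte[6]=0x0D cont=0 payload=0x0D=13: acc |= 13<<21 -> acc=29062667 shift=28 [end]
Varint 2: bytes[3:7] = 8B EC ED 0D -> value 29062667 (4 byte(s))
  byte[7]=0x3C cont=0 payload=0x3C=60: acc |= 60<<0 -> acc=60 shift=7 [end]
Varint 3: bytes[7:8] = 3C -> value 60 (1 byte(s))
  byte[8]=0x4F cont=0 payload=0x4F=79: acc |= 79<<0 -> acc=79 shift=7 [end]
Varint 4: bytes[8:9] = 4F -> value 79 (1 byte(s))
  byte[9]=0x7D cont=0 payload=0x7D=125: acc |= 125<<0 -> acc=125 shift=7 [end]
Varint 5: bytes[9:10] = 7D -> value 125 (1 byte(s))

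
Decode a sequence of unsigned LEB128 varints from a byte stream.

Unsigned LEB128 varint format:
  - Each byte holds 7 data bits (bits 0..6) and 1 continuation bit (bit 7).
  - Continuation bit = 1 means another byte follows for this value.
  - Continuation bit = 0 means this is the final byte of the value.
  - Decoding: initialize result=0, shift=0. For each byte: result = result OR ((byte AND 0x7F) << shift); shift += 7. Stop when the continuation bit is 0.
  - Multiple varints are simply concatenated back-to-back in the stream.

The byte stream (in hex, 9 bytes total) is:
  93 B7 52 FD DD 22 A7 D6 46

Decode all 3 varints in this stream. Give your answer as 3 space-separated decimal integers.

Answer: 1350547 569085 1157927

Derivation:
  byte[0]=0x93 cont=1 payload=0x13=19: acc |= 19<<0 -> acc=19 shift=7
  byte[1]=0xB7 cont=1 payload=0x37=55: acc |= 55<<7 -> acc=7059 shift=14
  byte[2]=0x52 cont=0 payload=0x52=82: acc |= 82<<14 -> acc=1350547 shift=21 [end]
Varint 1: bytes[0:3] = 93 B7 52 -> value 1350547 (3 byte(s))
  byte[3]=0xFD cont=1 payload=0x7D=125: acc |= 125<<0 -> acc=125 shift=7
  byte[4]=0xDD cont=1 payload=0x5D=93: acc |= 93<<7 -> acc=12029 shift=14
  byte[5]=0x22 cont=0 payload=0x22=34: acc |= 34<<14 -> acc=569085 shift=21 [end]
Varint 2: bytes[3:6] = FD DD 22 -> value 569085 (3 byte(s))
  byte[6]=0xA7 cont=1 payload=0x27=39: acc |= 39<<0 -> acc=39 shift=7
  byte[7]=0xD6 cont=1 payload=0x56=86: acc |= 86<<7 -> acc=11047 shift=14
  byte[8]=0x46 cont=0 payload=0x46=70: acc |= 70<<14 -> acc=1157927 shift=21 [end]
Varint 3: bytes[6:9] = A7 D6 46 -> value 1157927 (3 byte(s))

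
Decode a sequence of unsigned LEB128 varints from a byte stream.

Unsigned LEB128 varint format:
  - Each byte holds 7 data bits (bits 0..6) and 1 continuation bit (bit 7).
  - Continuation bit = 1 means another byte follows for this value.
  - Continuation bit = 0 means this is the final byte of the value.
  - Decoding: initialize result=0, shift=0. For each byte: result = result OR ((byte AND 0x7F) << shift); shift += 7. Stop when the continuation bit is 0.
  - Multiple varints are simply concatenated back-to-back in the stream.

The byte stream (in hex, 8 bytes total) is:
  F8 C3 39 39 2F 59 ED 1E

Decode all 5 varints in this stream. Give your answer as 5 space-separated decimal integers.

  byte[0]=0xF8 cont=1 payload=0x78=120: acc |= 120<<0 -> acc=120 shift=7
  byte[1]=0xC3 cont=1 payload=0x43=67: acc |= 67<<7 -> acc=8696 shift=14
  byte[2]=0x39 cont=0 payload=0x39=57: acc |= 57<<14 -> acc=942584 shift=21 [end]
Varint 1: bytes[0:3] = F8 C3 39 -> value 942584 (3 byte(s))
  byte[3]=0x39 cont=0 payload=0x39=57: acc |= 57<<0 -> acc=57 shift=7 [end]
Varint 2: bytes[3:4] = 39 -> value 57 (1 byte(s))
  byte[4]=0x2F cont=0 payload=0x2F=47: acc |= 47<<0 -> acc=47 shift=7 [end]
Varint 3: bytes[4:5] = 2F -> value 47 (1 byte(s))
  byte[5]=0x59 cont=0 payload=0x59=89: acc |= 89<<0 -> acc=89 shift=7 [end]
Varint 4: bytes[5:6] = 59 -> value 89 (1 byte(s))
  byte[6]=0xED cont=1 payload=0x6D=109: acc |= 109<<0 -> acc=109 shift=7
  byte[7]=0x1E cont=0 payload=0x1E=30: acc |= 30<<7 -> acc=3949 shift=14 [end]
Varint 5: bytes[6:8] = ED 1E -> value 3949 (2 byte(s))

Answer: 942584 57 47 89 3949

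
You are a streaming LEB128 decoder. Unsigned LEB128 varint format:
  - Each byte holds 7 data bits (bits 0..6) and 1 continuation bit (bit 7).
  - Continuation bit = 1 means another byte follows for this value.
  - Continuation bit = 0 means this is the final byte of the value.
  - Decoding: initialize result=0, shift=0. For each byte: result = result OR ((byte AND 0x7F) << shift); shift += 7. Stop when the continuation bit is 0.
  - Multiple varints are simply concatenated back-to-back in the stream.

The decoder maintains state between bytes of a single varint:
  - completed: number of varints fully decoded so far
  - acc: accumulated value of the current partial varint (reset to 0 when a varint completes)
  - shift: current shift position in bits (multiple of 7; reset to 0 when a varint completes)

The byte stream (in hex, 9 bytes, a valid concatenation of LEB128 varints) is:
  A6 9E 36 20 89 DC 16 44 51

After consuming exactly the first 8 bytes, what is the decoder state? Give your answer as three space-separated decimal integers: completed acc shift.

Answer: 4 0 0

Derivation:
byte[0]=0xA6 cont=1 payload=0x26: acc |= 38<<0 -> completed=0 acc=38 shift=7
byte[1]=0x9E cont=1 payload=0x1E: acc |= 30<<7 -> completed=0 acc=3878 shift=14
byte[2]=0x36 cont=0 payload=0x36: varint #1 complete (value=888614); reset -> completed=1 acc=0 shift=0
byte[3]=0x20 cont=0 payload=0x20: varint #2 complete (value=32); reset -> completed=2 acc=0 shift=0
byte[4]=0x89 cont=1 payload=0x09: acc |= 9<<0 -> completed=2 acc=9 shift=7
byte[5]=0xDC cont=1 payload=0x5C: acc |= 92<<7 -> completed=2 acc=11785 shift=14
byte[6]=0x16 cont=0 payload=0x16: varint #3 complete (value=372233); reset -> completed=3 acc=0 shift=0
byte[7]=0x44 cont=0 payload=0x44: varint #4 complete (value=68); reset -> completed=4 acc=0 shift=0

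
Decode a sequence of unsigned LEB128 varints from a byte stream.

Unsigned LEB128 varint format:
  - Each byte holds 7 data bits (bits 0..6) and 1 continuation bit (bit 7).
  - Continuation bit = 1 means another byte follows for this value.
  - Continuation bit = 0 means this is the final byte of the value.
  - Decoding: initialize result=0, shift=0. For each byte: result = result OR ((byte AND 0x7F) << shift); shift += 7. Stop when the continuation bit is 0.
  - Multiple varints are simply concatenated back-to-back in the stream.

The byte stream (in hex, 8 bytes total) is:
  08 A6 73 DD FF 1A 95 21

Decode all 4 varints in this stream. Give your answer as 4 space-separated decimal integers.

Answer: 8 14758 442333 4245

Derivation:
  byte[0]=0x08 cont=0 payload=0x08=8: acc |= 8<<0 -> acc=8 shift=7 [end]
Varint 1: bytes[0:1] = 08 -> value 8 (1 byte(s))
  byte[1]=0xA6 cont=1 payload=0x26=38: acc |= 38<<0 -> acc=38 shift=7
  byte[2]=0x73 cont=0 payload=0x73=115: acc |= 115<<7 -> acc=14758 shift=14 [end]
Varint 2: bytes[1:3] = A6 73 -> value 14758 (2 byte(s))
  byte[3]=0xDD cont=1 payload=0x5D=93: acc |= 93<<0 -> acc=93 shift=7
  byte[4]=0xFF cont=1 payload=0x7F=127: acc |= 127<<7 -> acc=16349 shift=14
  byte[5]=0x1A cont=0 payload=0x1A=26: acc |= 26<<14 -> acc=442333 shift=21 [end]
Varint 3: bytes[3:6] = DD FF 1A -> value 442333 (3 byte(s))
  byte[6]=0x95 cont=1 payload=0x15=21: acc |= 21<<0 -> acc=21 shift=7
  byte[7]=0x21 cont=0 payload=0x21=33: acc |= 33<<7 -> acc=4245 shift=14 [end]
Varint 4: bytes[6:8] = 95 21 -> value 4245 (2 byte(s))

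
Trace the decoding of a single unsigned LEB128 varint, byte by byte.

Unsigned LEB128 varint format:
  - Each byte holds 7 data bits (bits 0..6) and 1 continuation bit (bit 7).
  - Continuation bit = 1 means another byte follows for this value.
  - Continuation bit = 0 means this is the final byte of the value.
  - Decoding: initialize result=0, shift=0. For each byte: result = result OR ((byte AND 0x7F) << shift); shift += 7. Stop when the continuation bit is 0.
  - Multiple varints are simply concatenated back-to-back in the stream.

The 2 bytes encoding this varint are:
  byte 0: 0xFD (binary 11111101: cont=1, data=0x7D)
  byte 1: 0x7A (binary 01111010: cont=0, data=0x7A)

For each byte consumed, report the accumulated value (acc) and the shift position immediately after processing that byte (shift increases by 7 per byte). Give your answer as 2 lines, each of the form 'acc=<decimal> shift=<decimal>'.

Answer: acc=125 shift=7
acc=15741 shift=14

Derivation:
byte 0=0xFD: payload=0x7D=125, contrib = 125<<0 = 125; acc -> 125, shift -> 7
byte 1=0x7A: payload=0x7A=122, contrib = 122<<7 = 15616; acc -> 15741, shift -> 14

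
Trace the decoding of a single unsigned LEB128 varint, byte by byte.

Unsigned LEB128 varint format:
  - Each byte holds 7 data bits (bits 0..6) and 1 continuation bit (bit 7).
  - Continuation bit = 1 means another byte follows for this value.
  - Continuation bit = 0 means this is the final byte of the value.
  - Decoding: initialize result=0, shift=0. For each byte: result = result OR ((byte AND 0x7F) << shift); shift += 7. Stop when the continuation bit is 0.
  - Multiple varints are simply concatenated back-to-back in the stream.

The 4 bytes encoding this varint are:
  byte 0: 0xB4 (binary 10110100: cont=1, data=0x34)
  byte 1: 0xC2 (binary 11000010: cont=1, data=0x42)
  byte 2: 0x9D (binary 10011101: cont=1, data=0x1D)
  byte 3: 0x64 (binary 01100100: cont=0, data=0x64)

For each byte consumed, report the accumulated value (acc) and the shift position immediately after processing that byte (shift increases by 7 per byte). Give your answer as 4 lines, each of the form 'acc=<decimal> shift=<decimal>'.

byte 0=0xB4: payload=0x34=52, contrib = 52<<0 = 52; acc -> 52, shift -> 7
byte 1=0xC2: payload=0x42=66, contrib = 66<<7 = 8448; acc -> 8500, shift -> 14
byte 2=0x9D: payload=0x1D=29, contrib = 29<<14 = 475136; acc -> 483636, shift -> 21
byte 3=0x64: payload=0x64=100, contrib = 100<<21 = 209715200; acc -> 210198836, shift -> 28

Answer: acc=52 shift=7
acc=8500 shift=14
acc=483636 shift=21
acc=210198836 shift=28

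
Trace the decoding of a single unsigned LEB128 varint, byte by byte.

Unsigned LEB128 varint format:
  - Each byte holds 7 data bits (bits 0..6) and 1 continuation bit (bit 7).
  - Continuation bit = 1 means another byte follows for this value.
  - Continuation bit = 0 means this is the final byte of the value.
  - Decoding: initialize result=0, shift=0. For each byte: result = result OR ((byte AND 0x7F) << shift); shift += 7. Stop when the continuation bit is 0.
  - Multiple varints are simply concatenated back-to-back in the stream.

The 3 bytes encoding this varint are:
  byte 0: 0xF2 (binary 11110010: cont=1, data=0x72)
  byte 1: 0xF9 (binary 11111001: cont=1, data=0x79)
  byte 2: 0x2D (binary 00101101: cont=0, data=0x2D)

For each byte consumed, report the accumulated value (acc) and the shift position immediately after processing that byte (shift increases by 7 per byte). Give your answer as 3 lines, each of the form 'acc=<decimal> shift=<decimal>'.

byte 0=0xF2: payload=0x72=114, contrib = 114<<0 = 114; acc -> 114, shift -> 7
byte 1=0xF9: payload=0x79=121, contrib = 121<<7 = 15488; acc -> 15602, shift -> 14
byte 2=0x2D: payload=0x2D=45, contrib = 45<<14 = 737280; acc -> 752882, shift -> 21

Answer: acc=114 shift=7
acc=15602 shift=14
acc=752882 shift=21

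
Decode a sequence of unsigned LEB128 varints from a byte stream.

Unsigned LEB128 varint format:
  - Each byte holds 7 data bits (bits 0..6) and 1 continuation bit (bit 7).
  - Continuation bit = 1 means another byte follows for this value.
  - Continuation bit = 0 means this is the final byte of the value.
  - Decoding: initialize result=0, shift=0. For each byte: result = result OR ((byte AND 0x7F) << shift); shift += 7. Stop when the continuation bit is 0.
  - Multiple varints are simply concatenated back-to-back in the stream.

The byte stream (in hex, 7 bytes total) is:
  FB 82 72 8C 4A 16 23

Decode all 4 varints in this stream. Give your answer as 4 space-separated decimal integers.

Answer: 1868155 9484 22 35

Derivation:
  byte[0]=0xFB cont=1 payload=0x7B=123: acc |= 123<<0 -> acc=123 shift=7
  byte[1]=0x82 cont=1 payload=0x02=2: acc |= 2<<7 -> acc=379 shift=14
  byte[2]=0x72 cont=0 payload=0x72=114: acc |= 114<<14 -> acc=1868155 shift=21 [end]
Varint 1: bytes[0:3] = FB 82 72 -> value 1868155 (3 byte(s))
  byte[3]=0x8C cont=1 payload=0x0C=12: acc |= 12<<0 -> acc=12 shift=7
  byte[4]=0x4A cont=0 payload=0x4A=74: acc |= 74<<7 -> acc=9484 shift=14 [end]
Varint 2: bytes[3:5] = 8C 4A -> value 9484 (2 byte(s))
  byte[5]=0x16 cont=0 payload=0x16=22: acc |= 22<<0 -> acc=22 shift=7 [end]
Varint 3: bytes[5:6] = 16 -> value 22 (1 byte(s))
  byte[6]=0x23 cont=0 payload=0x23=35: acc |= 35<<0 -> acc=35 shift=7 [end]
Varint 4: bytes[6:7] = 23 -> value 35 (1 byte(s))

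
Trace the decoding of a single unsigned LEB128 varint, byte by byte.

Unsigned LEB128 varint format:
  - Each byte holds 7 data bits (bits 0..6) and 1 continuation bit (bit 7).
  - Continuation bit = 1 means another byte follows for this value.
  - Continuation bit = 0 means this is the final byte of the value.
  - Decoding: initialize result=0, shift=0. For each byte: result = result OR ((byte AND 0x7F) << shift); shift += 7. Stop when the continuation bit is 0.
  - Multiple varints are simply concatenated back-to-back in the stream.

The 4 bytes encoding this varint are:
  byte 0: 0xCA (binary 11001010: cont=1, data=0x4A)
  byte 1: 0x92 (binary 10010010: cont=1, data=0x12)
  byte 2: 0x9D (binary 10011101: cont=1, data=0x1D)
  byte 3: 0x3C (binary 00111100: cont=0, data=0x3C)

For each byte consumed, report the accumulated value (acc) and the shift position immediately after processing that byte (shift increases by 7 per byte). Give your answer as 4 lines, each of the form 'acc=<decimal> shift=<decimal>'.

byte 0=0xCA: payload=0x4A=74, contrib = 74<<0 = 74; acc -> 74, shift -> 7
byte 1=0x92: payload=0x12=18, contrib = 18<<7 = 2304; acc -> 2378, shift -> 14
byte 2=0x9D: payload=0x1D=29, contrib = 29<<14 = 475136; acc -> 477514, shift -> 21
byte 3=0x3C: payload=0x3C=60, contrib = 60<<21 = 125829120; acc -> 126306634, shift -> 28

Answer: acc=74 shift=7
acc=2378 shift=14
acc=477514 shift=21
acc=126306634 shift=28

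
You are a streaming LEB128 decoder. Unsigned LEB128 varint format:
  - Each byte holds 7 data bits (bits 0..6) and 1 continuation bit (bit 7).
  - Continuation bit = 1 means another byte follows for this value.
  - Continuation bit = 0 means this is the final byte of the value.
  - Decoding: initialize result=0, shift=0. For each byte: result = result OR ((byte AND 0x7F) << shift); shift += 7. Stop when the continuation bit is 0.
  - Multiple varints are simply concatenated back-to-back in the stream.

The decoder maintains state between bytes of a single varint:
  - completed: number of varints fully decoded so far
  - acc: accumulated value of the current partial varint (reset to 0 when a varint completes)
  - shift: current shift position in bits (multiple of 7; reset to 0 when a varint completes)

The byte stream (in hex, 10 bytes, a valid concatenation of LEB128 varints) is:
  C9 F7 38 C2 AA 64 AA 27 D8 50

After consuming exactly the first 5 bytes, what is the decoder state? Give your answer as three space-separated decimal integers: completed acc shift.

Answer: 1 5442 14

Derivation:
byte[0]=0xC9 cont=1 payload=0x49: acc |= 73<<0 -> completed=0 acc=73 shift=7
byte[1]=0xF7 cont=1 payload=0x77: acc |= 119<<7 -> completed=0 acc=15305 shift=14
byte[2]=0x38 cont=0 payload=0x38: varint #1 complete (value=932809); reset -> completed=1 acc=0 shift=0
byte[3]=0xC2 cont=1 payload=0x42: acc |= 66<<0 -> completed=1 acc=66 shift=7
byte[4]=0xAA cont=1 payload=0x2A: acc |= 42<<7 -> completed=1 acc=5442 shift=14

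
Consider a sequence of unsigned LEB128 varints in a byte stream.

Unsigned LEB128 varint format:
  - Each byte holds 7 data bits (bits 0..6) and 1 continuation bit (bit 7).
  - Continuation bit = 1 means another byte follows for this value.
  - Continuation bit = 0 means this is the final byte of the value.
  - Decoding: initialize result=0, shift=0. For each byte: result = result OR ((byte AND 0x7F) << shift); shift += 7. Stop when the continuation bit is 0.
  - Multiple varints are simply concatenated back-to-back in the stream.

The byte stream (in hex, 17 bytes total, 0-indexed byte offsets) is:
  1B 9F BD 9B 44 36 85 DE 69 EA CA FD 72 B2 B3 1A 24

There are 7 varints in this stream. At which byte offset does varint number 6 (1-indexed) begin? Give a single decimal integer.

  byte[0]=0x1B cont=0 payload=0x1B=27: acc |= 27<<0 -> acc=27 shift=7 [end]
Varint 1: bytes[0:1] = 1B -> value 27 (1 byte(s))
  byte[1]=0x9F cont=1 payload=0x1F=31: acc |= 31<<0 -> acc=31 shift=7
  byte[2]=0xBD cont=1 payload=0x3D=61: acc |= 61<<7 -> acc=7839 shift=14
  byte[3]=0x9B cont=1 payload=0x1B=27: acc |= 27<<14 -> acc=450207 shift=21
  byte[4]=0x44 cont=0 payload=0x44=68: acc |= 68<<21 -> acc=143056543 shift=28 [end]
Varint 2: bytes[1:5] = 9F BD 9B 44 -> value 143056543 (4 byte(s))
  byte[5]=0x36 cont=0 payload=0x36=54: acc |= 54<<0 -> acc=54 shift=7 [end]
Varint 3: bytes[5:6] = 36 -> value 54 (1 byte(s))
  byte[6]=0x85 cont=1 payload=0x05=5: acc |= 5<<0 -> acc=5 shift=7
  byte[7]=0xDE cont=1 payload=0x5E=94: acc |= 94<<7 -> acc=12037 shift=14
  byte[8]=0x69 cont=0 payload=0x69=105: acc |= 105<<14 -> acc=1732357 shift=21 [end]
Varint 4: bytes[6:9] = 85 DE 69 -> value 1732357 (3 byte(s))
  byte[9]=0xEA cont=1 payload=0x6A=106: acc |= 106<<0 -> acc=106 shift=7
  byte[10]=0xCA cont=1 payload=0x4A=74: acc |= 74<<7 -> acc=9578 shift=14
  byte[11]=0xFD cont=1 payload=0x7D=125: acc |= 125<<14 -> acc=2057578 shift=21
  byte[12]=0x72 cont=0 payload=0x72=114: acc |= 114<<21 -> acc=241132906 shift=28 [end]
Varint 5: bytes[9:13] = EA CA FD 72 -> value 241132906 (4 byte(s))
  byte[13]=0xB2 cont=1 payload=0x32=50: acc |= 50<<0 -> acc=50 shift=7
  byte[14]=0xB3 cont=1 payload=0x33=51: acc |= 51<<7 -> acc=6578 shift=14
  byte[15]=0x1A cont=0 payload=0x1A=26: acc |= 26<<14 -> acc=432562 shift=21 [end]
Varint 6: bytes[13:16] = B2 B3 1A -> value 432562 (3 byte(s))
  byte[16]=0x24 cont=0 payload=0x24=36: acc |= 36<<0 -> acc=36 shift=7 [end]
Varint 7: bytes[16:17] = 24 -> value 36 (1 byte(s))

Answer: 13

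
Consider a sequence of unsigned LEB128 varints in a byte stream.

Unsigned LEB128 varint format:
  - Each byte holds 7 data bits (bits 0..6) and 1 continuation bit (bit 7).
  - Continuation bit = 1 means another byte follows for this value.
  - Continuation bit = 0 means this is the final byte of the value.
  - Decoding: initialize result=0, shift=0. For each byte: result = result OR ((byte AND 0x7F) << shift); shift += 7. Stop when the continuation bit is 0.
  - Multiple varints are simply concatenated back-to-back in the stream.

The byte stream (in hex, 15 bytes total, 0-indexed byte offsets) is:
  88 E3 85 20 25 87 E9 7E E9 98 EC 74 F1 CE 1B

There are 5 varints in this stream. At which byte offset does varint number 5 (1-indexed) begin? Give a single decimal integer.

Answer: 12

Derivation:
  byte[0]=0x88 cont=1 payload=0x08=8: acc |= 8<<0 -> acc=8 shift=7
  byte[1]=0xE3 cont=1 payload=0x63=99: acc |= 99<<7 -> acc=12680 shift=14
  byte[2]=0x85 cont=1 payload=0x05=5: acc |= 5<<14 -> acc=94600 shift=21
  byte[3]=0x20 cont=0 payload=0x20=32: acc |= 32<<21 -> acc=67203464 shift=28 [end]
Varint 1: bytes[0:4] = 88 E3 85 20 -> value 67203464 (4 byte(s))
  byte[4]=0x25 cont=0 payload=0x25=37: acc |= 37<<0 -> acc=37 shift=7 [end]
Varint 2: bytes[4:5] = 25 -> value 37 (1 byte(s))
  byte[5]=0x87 cont=1 payload=0x07=7: acc |= 7<<0 -> acc=7 shift=7
  byte[6]=0xE9 cont=1 payload=0x69=105: acc |= 105<<7 -> acc=13447 shift=14
  byte[7]=0x7E cont=0 payload=0x7E=126: acc |= 126<<14 -> acc=2077831 shift=21 [end]
Varint 3: bytes[5:8] = 87 E9 7E -> value 2077831 (3 byte(s))
  byte[8]=0xE9 cont=1 payload=0x69=105: acc |= 105<<0 -> acc=105 shift=7
  byte[9]=0x98 cont=1 payload=0x18=24: acc |= 24<<7 -> acc=3177 shift=14
  byte[10]=0xEC cont=1 payload=0x6C=108: acc |= 108<<14 -> acc=1772649 shift=21
  byte[11]=0x74 cont=0 payload=0x74=116: acc |= 116<<21 -> acc=245042281 shift=28 [end]
Varint 4: bytes[8:12] = E9 98 EC 74 -> value 245042281 (4 byte(s))
  byte[12]=0xF1 cont=1 payload=0x71=113: acc |= 113<<0 -> acc=113 shift=7
  byte[13]=0xCE cont=1 payload=0x4E=78: acc |= 78<<7 -> acc=10097 shift=14
  byte[14]=0x1B cont=0 payload=0x1B=27: acc |= 27<<14 -> acc=452465 shift=21 [end]
Varint 5: bytes[12:15] = F1 CE 1B -> value 452465 (3 byte(s))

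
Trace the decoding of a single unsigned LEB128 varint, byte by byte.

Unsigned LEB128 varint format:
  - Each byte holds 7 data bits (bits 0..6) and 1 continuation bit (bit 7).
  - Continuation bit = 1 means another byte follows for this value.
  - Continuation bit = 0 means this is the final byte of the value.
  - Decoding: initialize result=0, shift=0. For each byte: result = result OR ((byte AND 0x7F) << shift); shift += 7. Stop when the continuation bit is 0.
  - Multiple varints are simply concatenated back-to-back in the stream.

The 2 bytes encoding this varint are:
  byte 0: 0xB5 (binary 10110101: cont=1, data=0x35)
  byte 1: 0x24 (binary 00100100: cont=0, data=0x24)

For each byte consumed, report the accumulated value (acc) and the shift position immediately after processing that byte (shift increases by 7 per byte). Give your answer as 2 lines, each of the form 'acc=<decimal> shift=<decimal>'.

byte 0=0xB5: payload=0x35=53, contrib = 53<<0 = 53; acc -> 53, shift -> 7
byte 1=0x24: payload=0x24=36, contrib = 36<<7 = 4608; acc -> 4661, shift -> 14

Answer: acc=53 shift=7
acc=4661 shift=14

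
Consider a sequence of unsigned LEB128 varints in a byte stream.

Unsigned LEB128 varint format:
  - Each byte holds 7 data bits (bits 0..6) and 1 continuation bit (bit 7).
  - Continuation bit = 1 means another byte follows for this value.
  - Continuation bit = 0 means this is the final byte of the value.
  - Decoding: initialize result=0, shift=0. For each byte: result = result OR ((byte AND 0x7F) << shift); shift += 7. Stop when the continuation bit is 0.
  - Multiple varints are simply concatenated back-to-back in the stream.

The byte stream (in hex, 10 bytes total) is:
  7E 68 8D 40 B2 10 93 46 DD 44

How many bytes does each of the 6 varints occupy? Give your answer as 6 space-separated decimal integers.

  byte[0]=0x7E cont=0 payload=0x7E=126: acc |= 126<<0 -> acc=126 shift=7 [end]
Varint 1: bytes[0:1] = 7E -> value 126 (1 byte(s))
  byte[1]=0x68 cont=0 payload=0x68=104: acc |= 104<<0 -> acc=104 shift=7 [end]
Varint 2: bytes[1:2] = 68 -> value 104 (1 byte(s))
  byte[2]=0x8D cont=1 payload=0x0D=13: acc |= 13<<0 -> acc=13 shift=7
  byte[3]=0x40 cont=0 payload=0x40=64: acc |= 64<<7 -> acc=8205 shift=14 [end]
Varint 3: bytes[2:4] = 8D 40 -> value 8205 (2 byte(s))
  byte[4]=0xB2 cont=1 payload=0x32=50: acc |= 50<<0 -> acc=50 shift=7
  byte[5]=0x10 cont=0 payload=0x10=16: acc |= 16<<7 -> acc=2098 shift=14 [end]
Varint 4: bytes[4:6] = B2 10 -> value 2098 (2 byte(s))
  byte[6]=0x93 cont=1 payload=0x13=19: acc |= 19<<0 -> acc=19 shift=7
  byte[7]=0x46 cont=0 payload=0x46=70: acc |= 70<<7 -> acc=8979 shift=14 [end]
Varint 5: bytes[6:8] = 93 46 -> value 8979 (2 byte(s))
  byte[8]=0xDD cont=1 payload=0x5D=93: acc |= 93<<0 -> acc=93 shift=7
  byte[9]=0x44 cont=0 payload=0x44=68: acc |= 68<<7 -> acc=8797 shift=14 [end]
Varint 6: bytes[8:10] = DD 44 -> value 8797 (2 byte(s))

Answer: 1 1 2 2 2 2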